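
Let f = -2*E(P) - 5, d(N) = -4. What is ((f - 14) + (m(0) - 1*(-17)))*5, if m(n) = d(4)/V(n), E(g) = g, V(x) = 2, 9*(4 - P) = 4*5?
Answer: -340/9 ≈ -37.778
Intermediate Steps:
P = 16/9 (P = 4 - 4*5/9 = 4 - 1/9*20 = 4 - 20/9 = 16/9 ≈ 1.7778)
m(n) = -2 (m(n) = -4/2 = -4*1/2 = -2)
f = -77/9 (f = -2*16/9 - 5 = -32/9 - 5 = -77/9 ≈ -8.5556)
((f - 14) + (m(0) - 1*(-17)))*5 = ((-77/9 - 14) + (-2 - 1*(-17)))*5 = (-203/9 + (-2 + 17))*5 = (-203/9 + 15)*5 = -68/9*5 = -340/9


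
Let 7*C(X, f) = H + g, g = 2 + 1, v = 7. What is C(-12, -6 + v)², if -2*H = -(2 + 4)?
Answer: 36/49 ≈ 0.73469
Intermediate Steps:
H = 3 (H = -(-1)*(2 + 4)/2 = -(-1)*6/2 = -½*(-6) = 3)
g = 3
C(X, f) = 6/7 (C(X, f) = (3 + 3)/7 = (⅐)*6 = 6/7)
C(-12, -6 + v)² = (6/7)² = 36/49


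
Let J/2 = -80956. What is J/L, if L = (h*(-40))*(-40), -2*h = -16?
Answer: -20239/1600 ≈ -12.649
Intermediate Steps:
h = 8 (h = -½*(-16) = 8)
J = -161912 (J = 2*(-80956) = -161912)
L = 12800 (L = (8*(-40))*(-40) = -320*(-40) = 12800)
J/L = -161912/12800 = -161912*1/12800 = -20239/1600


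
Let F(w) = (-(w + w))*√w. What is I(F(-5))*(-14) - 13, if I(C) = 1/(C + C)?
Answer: -13 + 7*I*√5/50 ≈ -13.0 + 0.31305*I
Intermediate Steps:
F(w) = -2*w^(3/2) (F(w) = (-2*w)*√w = -2*w^(3/2))
I(C) = 1/(2*C)
I(F(-5))*(-14) - 13 = (1/(2*((-(-10)*I*√5))))*(-14) - 13 = (1/(2*((10*I*√5))))*(-14) - 13 = ((-I*√5/50)/2)*(-14) - 13 = -I*√5/100*(-14) - 13 = 7*I*√5/50 - 13 = -13 + 7*I*√5/50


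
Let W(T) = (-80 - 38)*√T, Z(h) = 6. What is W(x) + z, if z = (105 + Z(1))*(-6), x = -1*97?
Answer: -666 - 118*I*√97 ≈ -666.0 - 1162.2*I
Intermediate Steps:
x = -97
W(T) = -118*√T
z = -666 (z = (105 + 6)*(-6) = 111*(-6) = -666)
W(x) + z = -118*I*√97 - 666 = -666 - 118*I*√97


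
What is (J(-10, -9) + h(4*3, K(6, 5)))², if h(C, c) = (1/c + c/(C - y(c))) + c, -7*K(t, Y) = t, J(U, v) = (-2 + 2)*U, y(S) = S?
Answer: 192721/44100 ≈ 4.3701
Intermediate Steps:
J(U, v) = 0 (J(U, v) = 0*U = 0)
K(t, Y) = -t/7
h(C, c) = c + 1/c + c/(C - c) (h(C, c) = (1/c + c/(C - c)) + c = c + 1/c + c/(C - c))
(J(-10, -9) + h(4*3, K(6, 5)))² = (0 + (4*3 + (-⅐*6)² - (-1)*6/7 - (-⅐*6)³ + (4*3)*(-⅐*6)²)/(((-⅐*6))*(4*3 - (-1)*6/7)))² = (0 + (12 + (-6/7)² - 1*(-6/7) - (-6/7)³ + 12*(-6/7)²)/((-6/7)*(12 - 1*(-6/7))))² = (0 - 7*(12 + 36/49 + 6/7 - 1*(-216/343) + 12*(36/49))/(6*(12 + 6/7)))² = (0 - 7*(12 + 36/49 + 6/7 + 216/343 + 432/49)/(6*90/7))² = (0 - 7/6*7/90*7902/343)² = (0 - 439/210)² = (-439/210)² = 192721/44100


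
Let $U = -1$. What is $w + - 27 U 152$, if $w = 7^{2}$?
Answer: $4153$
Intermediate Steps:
$w = 49$
$w + - 27 U 152 = 49 + \left(-27\right) \left(-1\right) 152 = 49 + 27 \cdot 152 = 49 + 4104 = 4153$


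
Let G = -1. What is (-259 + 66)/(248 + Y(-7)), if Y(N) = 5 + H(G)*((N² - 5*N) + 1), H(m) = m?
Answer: -193/168 ≈ -1.1488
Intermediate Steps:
Y(N) = 4 - N² + 5*N (Y(N) = 5 - ((N² - 5*N) + 1) = 5 - (1 + N² - 5*N) = 5 + (-1 - N² + 5*N) = 4 - N² + 5*N)
(-259 + 66)/(248 + Y(-7)) = (-259 + 66)/(248 + (4 - 1*(-7)² + 5*(-7))) = -193/(248 + (4 - 1*49 - 35)) = -193/(248 + (4 - 49 - 35)) = -193/(248 - 80) = -193/168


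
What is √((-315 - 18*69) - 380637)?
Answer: 3*I*√42466 ≈ 618.22*I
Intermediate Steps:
√((-315 - 18*69) - 380637) = √((-315 - 1242) - 380637) = √(-1557 - 380637) = √(-382194) = 3*I*√42466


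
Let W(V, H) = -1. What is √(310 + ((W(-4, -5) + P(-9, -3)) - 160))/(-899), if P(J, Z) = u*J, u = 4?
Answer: -√113/899 ≈ -0.011824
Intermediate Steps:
P(J, Z) = 4*J
√(310 + ((W(-4, -5) + P(-9, -3)) - 160))/(-899) = √(310 + ((-1 + 4*(-9)) - 160))/(-899) = √(310 + ((-1 - 36) - 160))*(-1/899) = √(310 + (-37 - 160))*(-1/899) = √(310 - 197)*(-1/899) = √113*(-1/899) = -√113/899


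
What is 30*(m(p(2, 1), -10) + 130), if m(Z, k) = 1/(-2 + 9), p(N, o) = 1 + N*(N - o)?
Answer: 27330/7 ≈ 3904.3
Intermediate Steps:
m(Z, k) = ⅐ (m(Z, k) = 1/7 = ⅐)
30*(m(p(2, 1), -10) + 130) = 30*(⅐ + 130) = 30*(911/7) = 27330/7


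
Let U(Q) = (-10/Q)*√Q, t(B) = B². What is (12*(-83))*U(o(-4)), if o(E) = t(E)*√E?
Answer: 1245 - 1245*I ≈ 1245.0 - 1245.0*I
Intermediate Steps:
o(E) = E^(5/2) (o(E) = E²*√E = E^(5/2))
U(Q) = -10/√Q
(12*(-83))*U(o(-4)) = (12*(-83))*(-10*(-(-1)^(¾)*√2/8)) = -(-9960)/√(32*I) = -(-9960)*(1 - I)/8 = -(-1245)*(1 - I) = 1245*(1 - I)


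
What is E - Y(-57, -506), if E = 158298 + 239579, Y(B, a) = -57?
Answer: 397934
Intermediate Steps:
E = 397877
E - Y(-57, -506) = 397877 - 1*(-57) = 397877 + 57 = 397934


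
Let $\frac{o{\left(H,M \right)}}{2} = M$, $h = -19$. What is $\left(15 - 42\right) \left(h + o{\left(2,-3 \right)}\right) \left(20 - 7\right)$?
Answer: $8775$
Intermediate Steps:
$o{\left(H,M \right)} = 2 M$
$\left(15 - 42\right) \left(h + o{\left(2,-3 \right)}\right) \left(20 - 7\right) = \left(15 - 42\right) \left(-19 + 2 \left(-3\right)\right) \left(20 - 7\right) = - 27 \left(-19 - 6\right) 13 = - 27 \left(\left(-25\right) 13\right) = \left(-27\right) \left(-325\right) = 8775$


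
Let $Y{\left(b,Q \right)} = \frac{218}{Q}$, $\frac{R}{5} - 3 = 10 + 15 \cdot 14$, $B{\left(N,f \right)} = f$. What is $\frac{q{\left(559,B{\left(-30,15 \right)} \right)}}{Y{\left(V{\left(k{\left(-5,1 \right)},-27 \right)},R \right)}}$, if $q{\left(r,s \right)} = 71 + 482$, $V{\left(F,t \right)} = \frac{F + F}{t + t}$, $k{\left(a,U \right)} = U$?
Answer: $\frac{616595}{218} \approx 2828.4$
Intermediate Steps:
$V{\left(F,t \right)} = \frac{F}{t}$ ($V{\left(F,t \right)} = \frac{2 F}{2 t} = 2 F \frac{1}{2 t} = \frac{F}{t}$)
$q{\left(r,s \right)} = 553$
$R = 1115$ ($R = 15 + 5 \left(10 + 15 \cdot 14\right) = 15 + 5 \left(10 + 210\right) = 15 + 5 \cdot 220 = 15 + 1100 = 1115$)
$\frac{q{\left(559,B{\left(-30,15 \right)} \right)}}{Y{\left(V{\left(k{\left(-5,1 \right)},-27 \right)},R \right)}} = \frac{553}{218 \cdot \frac{1}{1115}} = \frac{553}{\frac{218}{1115}} = 553 \cdot \frac{1115}{218} = \frac{616595}{218}$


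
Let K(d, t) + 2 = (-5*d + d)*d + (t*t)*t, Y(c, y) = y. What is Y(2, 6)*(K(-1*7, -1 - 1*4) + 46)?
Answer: -1662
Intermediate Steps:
K(d, t) = -2 + t³ - 4*d² (K(d, t) = -2 + ((-5*d + d)*d + (t*t)*t) = -2 + ((-4*d)*d + t²*t) = -2 + (-4*d² + t³) = -2 + (t³ - 4*d²) = -2 + t³ - 4*d²)
Y(2, 6)*(K(-1*7, -1 - 1*4) + 46) = 6*((-2 + (-1 - 1*4)³ - 4*(-1*7)²) + 46) = 6*((-2 + (-1 - 4)³ - 4*(-7)²) + 46) = 6*((-2 + (-5)³ - 4*49) + 46) = 6*((-2 - 125 - 196) + 46) = 6*(-323 + 46) = 6*(-277) = -1662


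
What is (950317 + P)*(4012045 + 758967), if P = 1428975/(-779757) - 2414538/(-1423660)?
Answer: 59919092053144523702258/13215581555 ≈ 4.5340e+12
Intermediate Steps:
P = -3610039077/26431163110 (P = 1428975*(-1/779757) - 2414538*(-1/1423660) = -476325/259919 + 172467/101690 = -3610039077/26431163110 ≈ -0.13658)
(950317 + P)*(4012045 + 758967) = (950317 - 3610039077/26431163110)*(4012045 + 758967) = (25117980023166793/26431163110)*4771012 = 59919092053144523702258/13215581555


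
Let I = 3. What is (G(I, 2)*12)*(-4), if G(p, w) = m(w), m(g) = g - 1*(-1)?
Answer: -144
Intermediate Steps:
m(g) = 1 + g (m(g) = g + 1 = 1 + g)
G(p, w) = 1 + w
(G(I, 2)*12)*(-4) = ((1 + 2)*12)*(-4) = (3*12)*(-4) = 36*(-4) = -144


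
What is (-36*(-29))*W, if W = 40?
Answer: 41760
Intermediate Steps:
(-36*(-29))*W = -36*(-29)*40 = 1044*40 = 41760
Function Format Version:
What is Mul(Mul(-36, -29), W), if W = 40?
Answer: 41760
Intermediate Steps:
Mul(Mul(-36, -29), W) = Mul(Mul(-36, -29), 40) = Mul(1044, 40) = 41760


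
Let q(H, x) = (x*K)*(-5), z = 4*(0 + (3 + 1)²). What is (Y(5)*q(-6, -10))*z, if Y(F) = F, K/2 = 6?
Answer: 192000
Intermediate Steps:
K = 12 (K = 2*6 = 12)
z = 64 (z = 4*(0 + 4²) = 4*(0 + 16) = 4*16 = 64)
q(H, x) = -60*x (q(H, x) = (x*12)*(-5) = (12*x)*(-5) = -60*x)
(Y(5)*q(-6, -10))*z = (5*(-60*(-10)))*64 = (5*600)*64 = 3000*64 = 192000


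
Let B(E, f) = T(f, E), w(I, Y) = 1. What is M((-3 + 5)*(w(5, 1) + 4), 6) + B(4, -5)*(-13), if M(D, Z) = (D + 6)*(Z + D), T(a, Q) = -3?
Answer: 295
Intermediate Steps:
B(E, f) = -3
M(D, Z) = (6 + D)*(D + Z)
M((-3 + 5)*(w(5, 1) + 4), 6) + B(4, -5)*(-13) = (((-3 + 5)*(1 + 4))**2 + 6*((-3 + 5)*(1 + 4)) + 6*6 + ((-3 + 5)*(1 + 4))*6) - 3*(-13) = ((2*5)**2 + 6*(2*5) + 36 + (2*5)*6) + 39 = (10**2 + 6*10 + 36 + 10*6) + 39 = (100 + 60 + 36 + 60) + 39 = 256 + 39 = 295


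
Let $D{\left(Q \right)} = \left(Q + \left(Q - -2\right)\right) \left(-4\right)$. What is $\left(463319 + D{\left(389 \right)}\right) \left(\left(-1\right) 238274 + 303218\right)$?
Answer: $29887163856$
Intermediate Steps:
$D{\left(Q \right)} = -8 - 8 Q$ ($D{\left(Q \right)} = \left(Q + \left(Q + 2\right)\right) \left(-4\right) = \left(Q + \left(2 + Q\right)\right) \left(-4\right) = \left(2 + 2 Q\right) \left(-4\right) = -8 - 8 Q$)
$\left(463319 + D{\left(389 \right)}\right) \left(\left(-1\right) 238274 + 303218\right) = \left(463319 - 3120\right) \left(\left(-1\right) 238274 + 303218\right) = \left(463319 - 3120\right) \left(-238274 + 303218\right) = \left(463319 - 3120\right) 64944 = 460199 \cdot 64944 = 29887163856$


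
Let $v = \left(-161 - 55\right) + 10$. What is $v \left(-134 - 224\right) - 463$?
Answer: $73285$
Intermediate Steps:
$v = -206$ ($v = -216 + 10 = -206$)
$v \left(-134 - 224\right) - 463 = - 206 \left(-134 - 224\right) - 463 = \left(-206\right) \left(-358\right) - 463 = 73748 - 463 = 73285$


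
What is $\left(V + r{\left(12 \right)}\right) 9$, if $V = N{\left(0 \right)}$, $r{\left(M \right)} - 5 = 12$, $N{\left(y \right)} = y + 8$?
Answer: $225$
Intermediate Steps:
$N{\left(y \right)} = 8 + y$
$r{\left(M \right)} = 17$ ($r{\left(M \right)} = 5 + 12 = 17$)
$V = 8$ ($V = 8 + 0 = 8$)
$\left(V + r{\left(12 \right)}\right) 9 = \left(8 + 17\right) 9 = 25 \cdot 9 = 225$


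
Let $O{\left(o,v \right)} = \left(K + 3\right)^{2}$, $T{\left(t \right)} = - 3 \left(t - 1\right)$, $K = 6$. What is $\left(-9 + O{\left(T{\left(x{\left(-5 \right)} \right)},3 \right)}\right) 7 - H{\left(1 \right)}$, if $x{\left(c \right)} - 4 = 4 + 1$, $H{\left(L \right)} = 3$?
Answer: $501$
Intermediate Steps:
$x{\left(c \right)} = 9$ ($x{\left(c \right)} = 4 + \left(4 + 1\right) = 4 + 5 = 9$)
$T{\left(t \right)} = 3 - 3 t$ ($T{\left(t \right)} = - 3 \left(-1 + t\right) = 3 - 3 t$)
$O{\left(o,v \right)} = 81$ ($O{\left(o,v \right)} = \left(6 + 3\right)^{2} = 9^{2} = 81$)
$\left(-9 + O{\left(T{\left(x{\left(-5 \right)} \right)},3 \right)}\right) 7 - H{\left(1 \right)} = \left(-9 + 81\right) 7 - 3 = 72 \cdot 7 - 3 = 504 - 3 = 501$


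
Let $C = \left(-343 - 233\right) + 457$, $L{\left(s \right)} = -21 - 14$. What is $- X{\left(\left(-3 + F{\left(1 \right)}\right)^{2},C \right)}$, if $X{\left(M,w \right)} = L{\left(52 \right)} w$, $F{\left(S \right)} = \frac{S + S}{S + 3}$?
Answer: $-4165$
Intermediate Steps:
$L{\left(s \right)} = -35$
$F{\left(S \right)} = \frac{2 S}{3 + S}$
$C = -119$ ($C = -576 + 457 = -119$)
$X{\left(M,w \right)} = - 35 w$
$- X{\left(\left(-3 + F{\left(1 \right)}\right)^{2},C \right)} = - \left(-35\right) \left(-119\right) = \left(-1\right) 4165 = -4165$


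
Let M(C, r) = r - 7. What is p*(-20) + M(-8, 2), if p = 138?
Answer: -2765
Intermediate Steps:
M(C, r) = -7 + r
p*(-20) + M(-8, 2) = 138*(-20) + (-7 + 2) = -2760 - 5 = -2765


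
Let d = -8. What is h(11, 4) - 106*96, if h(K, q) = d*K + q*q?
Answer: -10248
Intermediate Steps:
h(K, q) = q**2 - 8*K (h(K, q) = -8*K + q*q = -8*K + q**2 = q**2 - 8*K)
h(11, 4) - 106*96 = (4**2 - 8*11) - 106*96 = (16 - 88) - 10176 = -72 - 10176 = -10248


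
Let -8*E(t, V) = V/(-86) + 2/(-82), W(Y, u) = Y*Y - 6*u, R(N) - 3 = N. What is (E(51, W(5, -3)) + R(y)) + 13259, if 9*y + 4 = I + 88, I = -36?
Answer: 26110241/1968 ≈ 13267.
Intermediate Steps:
y = 16/3 (y = -4/9 + (-36 + 88)/9 = -4/9 + (⅑)*52 = -4/9 + 52/9 = 16/3 ≈ 5.3333)
R(N) = 3 + N
W(Y, u) = Y² - 6*u
E(t, V) = 1/328 + V/688 (E(t, V) = -(V/(-86) + 2/(-82))/8 = -(V*(-1/86) + 2*(-1/82))/8 = -(-V/86 - 1/41)/8 = -(-1/41 - V/86)/8 = 1/328 + V/688)
(E(51, W(5, -3)) + R(y)) + 13259 = ((1/328 + (5² - 6*(-3))/688) + (3 + 16/3)) + 13259 = ((1/328 + (25 + 18)/688) + 25/3) + 13259 = ((1/328 + (1/688)*43) + 25/3) + 13259 = ((1/328 + 1/16) + 25/3) + 13259 = (43/656 + 25/3) + 13259 = 16529/1968 + 13259 = 26110241/1968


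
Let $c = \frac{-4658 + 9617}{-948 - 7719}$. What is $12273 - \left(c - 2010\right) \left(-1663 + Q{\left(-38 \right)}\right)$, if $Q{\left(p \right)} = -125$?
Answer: $- \frac{1150024243}{321} \approx -3.5826 \cdot 10^{6}$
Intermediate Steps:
$c = - \frac{551}{963}$ ($c = \frac{4959}{-8667} = 4959 \left(- \frac{1}{8667}\right) = - \frac{551}{963} \approx -0.57217$)
$12273 - \left(c - 2010\right) \left(-1663 + Q{\left(-38 \right)}\right) = 12273 - \left(- \frac{551}{963} - 2010\right) \left(-1663 - 125\right) = 12273 - \left(- \frac{1936181}{963}\right) \left(-1788\right) = 12273 - \frac{1153963876}{321} = - \frac{1150024243}{321}$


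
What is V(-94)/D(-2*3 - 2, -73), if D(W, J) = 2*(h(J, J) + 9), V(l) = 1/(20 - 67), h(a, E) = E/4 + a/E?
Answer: 2/1551 ≈ 0.0012895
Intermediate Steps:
h(a, E) = E/4 + a/E (h(a, E) = E*(¼) + a/E = E/4 + a/E)
V(l) = -1/47 (V(l) = 1/(-47) = -1/47)
D(W, J) = 20 + J/2 (D(W, J) = 2*((J/4 + J/J) + 9) = 2*((J/4 + 1) + 9) = 2*((1 + J/4) + 9) = 2*(10 + J/4) = 20 + J/2)
V(-94)/D(-2*3 - 2, -73) = -1/(47*(20 + (½)*(-73))) = -1/(47*(20 - 73/2)) = -1/(47*(-33/2)) = -1/47*(-2/33) = 2/1551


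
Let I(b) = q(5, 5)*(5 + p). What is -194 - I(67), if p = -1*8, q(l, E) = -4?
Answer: -206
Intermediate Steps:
p = -8
I(b) = 12 (I(b) = -4*(5 - 8) = -4*(-3) = 12)
-194 - I(67) = -194 - 1*12 = -194 - 12 = -206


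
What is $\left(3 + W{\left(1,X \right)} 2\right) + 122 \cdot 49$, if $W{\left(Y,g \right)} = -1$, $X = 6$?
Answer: $5979$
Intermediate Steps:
$\left(3 + W{\left(1,X \right)} 2\right) + 122 \cdot 49 = \left(3 - 2\right) + 122 \cdot 49 = \left(3 - 2\right) + 5978 = 1 + 5978 = 5979$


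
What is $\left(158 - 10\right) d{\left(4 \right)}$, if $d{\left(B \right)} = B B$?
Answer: $2368$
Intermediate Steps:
$d{\left(B \right)} = B^{2}$
$\left(158 - 10\right) d{\left(4 \right)} = \left(158 - 10\right) 4^{2} = 148 \cdot 16 = 2368$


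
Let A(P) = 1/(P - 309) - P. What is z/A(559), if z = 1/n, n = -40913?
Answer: 250/5717550837 ≈ 4.3725e-8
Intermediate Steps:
z = -1/40913 (z = 1/(-40913) = -1/40913 ≈ -2.4442e-5)
A(P) = 1/(-309 + P) - P
z/A(559) = -(-309 + 559)/(1 - 1*559² + 309*559)/40913 = -250/(1 - 1*312481 + 172731)/40913 = -250/(1 - 312481 + 172731)/40913 = -1/(40913*((1/250)*(-139749))) = -1/(40913*(-139749/250)) = -1/40913*(-250/139749) = 250/5717550837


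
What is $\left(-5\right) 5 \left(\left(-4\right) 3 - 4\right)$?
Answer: $400$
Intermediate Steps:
$\left(-5\right) 5 \left(\left(-4\right) 3 - 4\right) = - 25 \left(-12 - 4\right) = \left(-25\right) \left(-16\right) = 400$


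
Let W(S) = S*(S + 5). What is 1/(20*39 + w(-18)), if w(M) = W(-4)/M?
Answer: 9/7022 ≈ 0.0012817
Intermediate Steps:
W(S) = S*(5 + S)
w(M) = -4/M (w(M) = (-4*(5 - 4))/M = (-4*1)/M = -4/M)
1/(20*39 + w(-18)) = 1/(20*39 - 4/(-18)) = 1/(780 - 4*(-1/18)) = 1/(780 + 2/9) = 1/(7022/9) = 9/7022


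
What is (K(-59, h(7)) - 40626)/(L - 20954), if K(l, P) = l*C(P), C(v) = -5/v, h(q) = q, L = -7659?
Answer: 284087/200291 ≈ 1.4184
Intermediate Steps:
K(l, P) = -5*l/P (K(l, P) = l*(-5/P) = -5*l/P)
(K(-59, h(7)) - 40626)/(L - 20954) = (-5*(-59)/7 - 40626)/(-7659 - 20954) = (-5*(-59)*1/7 - 40626)/(-28613) = (295/7 - 40626)*(-1/28613) = -284087/7*(-1/28613) = 284087/200291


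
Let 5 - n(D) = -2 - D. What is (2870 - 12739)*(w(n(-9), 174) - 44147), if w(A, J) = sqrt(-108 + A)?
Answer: 435686743 - 9869*I*sqrt(110) ≈ 4.3569e+8 - 1.0351e+5*I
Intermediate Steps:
n(D) = 7 + D (n(D) = 5 - (-2 - D) = 5 + (2 + D) = 7 + D)
(2870 - 12739)*(w(n(-9), 174) - 44147) = (2870 - 12739)*(sqrt(-108 + (7 - 9)) - 44147) = -9869*(sqrt(-108 - 2) - 44147) = -9869*(sqrt(-110) - 44147) = -9869*(I*sqrt(110) - 44147) = -9869*(-44147 + I*sqrt(110)) = 435686743 - 9869*I*sqrt(110)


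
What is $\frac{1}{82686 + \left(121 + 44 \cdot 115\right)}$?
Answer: $\frac{1}{87867} \approx 1.1381 \cdot 10^{-5}$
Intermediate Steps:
$\frac{1}{82686 + \left(121 + 44 \cdot 115\right)} = \frac{1}{82686 + \left(121 + 5060\right)} = \frac{1}{82686 + 5181} = \frac{1}{87867}$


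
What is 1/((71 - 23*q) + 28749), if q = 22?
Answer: 1/28314 ≈ 3.5318e-5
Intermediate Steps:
1/((71 - 23*q) + 28749) = 1/((71 - 23*22) + 28749) = 1/((71 - 506) + 28749) = 1/(-435 + 28749) = 1/28314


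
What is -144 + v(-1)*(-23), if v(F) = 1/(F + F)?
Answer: -265/2 ≈ -132.50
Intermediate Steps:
v(F) = 1/(2*F)
-144 + v(-1)*(-23) = -144 + ((½)/(-1))*(-23) = -144 + ((½)*(-1))*(-23) = -144 - ½*(-23) = -144 + 23/2 = -265/2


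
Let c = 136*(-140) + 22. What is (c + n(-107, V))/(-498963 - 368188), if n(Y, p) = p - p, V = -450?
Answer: 19018/867151 ≈ 0.021932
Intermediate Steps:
c = -19018 (c = -19040 + 22 = -19018)
n(Y, p) = 0
(c + n(-107, V))/(-498963 - 368188) = (-19018 + 0)/(-498963 - 368188) = -19018/(-867151) = -19018*(-1/867151) = 19018/867151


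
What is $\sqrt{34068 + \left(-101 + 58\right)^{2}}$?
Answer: $7 \sqrt{733} \approx 189.52$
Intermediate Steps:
$\sqrt{34068 + \left(-101 + 58\right)^{2}} = \sqrt{34068 + \left(-43\right)^{2}} = \sqrt{34068 + 1849} = \sqrt{35917} = 7 \sqrt{733}$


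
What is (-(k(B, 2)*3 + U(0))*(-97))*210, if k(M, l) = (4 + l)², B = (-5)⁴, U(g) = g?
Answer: 2199960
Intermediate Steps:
B = 625
(-(k(B, 2)*3 + U(0))*(-97))*210 = (-((4 + 2)²*3 + 0)*(-97))*210 = (-(6²*3 + 0)*(-97))*210 = (-(36*3 + 0)*(-97))*210 = (-(108 + 0)*(-97))*210 = (-1*108*(-97))*210 = -108*(-97)*210 = 10476*210 = 2199960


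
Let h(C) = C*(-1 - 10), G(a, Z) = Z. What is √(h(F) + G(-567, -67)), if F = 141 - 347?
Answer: √2199 ≈ 46.893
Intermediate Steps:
F = -206
h(C) = -11*C (h(C) = C*(-11) = -11*C)
√(h(F) + G(-567, -67)) = √(-11*(-206) - 67) = √(2266 - 67) = √2199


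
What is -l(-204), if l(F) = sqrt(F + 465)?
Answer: -3*sqrt(29) ≈ -16.155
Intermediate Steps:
l(F) = sqrt(465 + F)
-l(-204) = -sqrt(465 - 204) = -sqrt(261) = -3*sqrt(29)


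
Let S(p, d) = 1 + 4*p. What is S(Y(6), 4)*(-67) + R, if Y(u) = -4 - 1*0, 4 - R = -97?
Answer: 1106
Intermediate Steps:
R = 101 (R = 4 - 1*(-97) = 4 + 97 = 101)
Y(u) = -4 (Y(u) = -4 + 0 = -4)
S(Y(6), 4)*(-67) + R = (1 + 4*(-4))*(-67) + 101 = (1 - 16)*(-67) + 101 = -15*(-67) + 101 = 1005 + 101 = 1106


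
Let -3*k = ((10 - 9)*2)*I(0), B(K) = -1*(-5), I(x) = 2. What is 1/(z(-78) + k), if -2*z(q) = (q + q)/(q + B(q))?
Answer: -219/526 ≈ -0.41635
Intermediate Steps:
B(K) = 5
k = -4/3 (k = -(10 - 9)*2*2/3 = -1*2*2/3 = -2*2/3 = -1/3*4 = -4/3 ≈ -1.3333)
z(q) = -q/(5 + q) (z(q) = -(q + q)/(2*(q + 5)) = -2*q/(2*(5 + q)) = -q/(5 + q))
1/(z(-78) + k) = 1/(-1*(-78)/(5 - 78) - 4/3) = 1/(-1*(-78)/(-73) - 4/3) = 1/(-1*(-78)*(-1/73) - 4/3) = 1/(-78/73 - 4/3) = 1/(-526/219) = -219/526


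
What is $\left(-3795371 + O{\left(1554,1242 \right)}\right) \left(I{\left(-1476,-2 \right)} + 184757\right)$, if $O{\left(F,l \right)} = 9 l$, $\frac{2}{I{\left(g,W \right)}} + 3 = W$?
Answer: $- \frac{3495773162119}{5} \approx -6.9915 \cdot 10^{11}$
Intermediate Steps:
$I{\left(g,W \right)} = \frac{2}{-3 + W}$
$\left(-3795371 + O{\left(1554,1242 \right)}\right) \left(I{\left(-1476,-2 \right)} + 184757\right) = \left(-3795371 + 9 \cdot 1242\right) \left(\frac{2}{-3 - 2} + 184757\right) = \left(-3795371 + 11178\right) \left(\frac{2}{-5} + 184757\right) = - 3784193 \left(2 \left(- \frac{1}{5}\right) + 184757\right) = - 3784193 \left(- \frac{2}{5} + 184757\right) = \left(-3784193\right) \frac{923783}{5} = - \frac{3495773162119}{5}$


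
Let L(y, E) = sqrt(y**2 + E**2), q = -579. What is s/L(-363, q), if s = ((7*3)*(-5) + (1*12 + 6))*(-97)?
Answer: 2813*sqrt(51890)/51890 ≈ 12.349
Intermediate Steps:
s = 8439 (s = (21*(-5) + (12 + 6))*(-97) = (-105 + 18)*(-97) = -87*(-97) = 8439)
L(y, E) = sqrt(E**2 + y**2)
s/L(-363, q) = 8439/(sqrt((-579)**2 + (-363)**2)) = 8439/(sqrt(335241 + 131769)) = 8439/(sqrt(467010)) = 8439/((3*sqrt(51890))) = 8439*(sqrt(51890)/155670) = 2813*sqrt(51890)/51890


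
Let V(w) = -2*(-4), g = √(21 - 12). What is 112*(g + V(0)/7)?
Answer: 464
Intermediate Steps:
g = 3 (g = √9 = 3)
V(w) = 8
112*(g + V(0)/7) = 112*(3 + 8/7) = 112*(29/7) = 464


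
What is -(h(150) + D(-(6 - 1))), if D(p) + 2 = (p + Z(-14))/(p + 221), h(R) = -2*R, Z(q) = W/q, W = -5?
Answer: 913313/3024 ≈ 302.02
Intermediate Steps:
Z(q) = -5/q
D(p) = -2 + (5/14 + p)/(221 + p) (D(p) = -2 + (p - 5/(-14))/(p + 221) = -2 + (p - 5*(-1/14))/(221 + p) = -2 + (p + 5/14)/(221 + p) = -2 + (5/14 + p)/(221 + p))
-(h(150) + D(-(6 - 1))) = -(-2*150 + (-6183/14 - (-1)*(6 - 1))/(221 - (6 - 1))) = -(-300 + (-6183/14 - (-1)*5)/(221 - 1*5)) = -(-300 + (-6183/14 - 1*(-5))/(221 - 5)) = -(-300 + (-6183/14 + 5)/216) = -(-300 + (1/216)*(-6113/14)) = -(-300 - 6113/3024) = -1*(-913313/3024) = 913313/3024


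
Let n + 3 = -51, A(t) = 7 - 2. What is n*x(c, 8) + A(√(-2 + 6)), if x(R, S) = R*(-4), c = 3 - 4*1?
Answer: -211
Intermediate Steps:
A(t) = 5
c = -1 (c = 3 - 4 = -1)
x(R, S) = -4*R
n = -54 (n = -3 - 51 = -54)
n*x(c, 8) + A(√(-2 + 6)) = -(-216)*(-1) + 5 = -54*4 + 5 = -216 + 5 = -211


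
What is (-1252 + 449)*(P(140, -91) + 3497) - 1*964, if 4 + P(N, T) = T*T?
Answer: -9455486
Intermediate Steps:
P(N, T) = -4 + T² (P(N, T) = -4 + T*T = -4 + T²)
(-1252 + 449)*(P(140, -91) + 3497) - 1*964 = (-1252 + 449)*((-4 + (-91)²) + 3497) - 1*964 = -803*((-4 + 8281) + 3497) - 964 = -803*(8277 + 3497) - 964 = -803*11774 - 964 = -9454522 - 964 = -9455486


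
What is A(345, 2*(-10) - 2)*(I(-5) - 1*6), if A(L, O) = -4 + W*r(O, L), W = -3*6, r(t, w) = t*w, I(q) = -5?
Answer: -1502776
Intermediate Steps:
W = -18 (W = -1*18 = -18)
A(L, O) = -4 - 18*L*O (A(L, O) = -4 - 18*O*L = -4 - 18*L*O)
A(345, 2*(-10) - 2)*(I(-5) - 1*6) = (-4 - 18*345*(2*(-10) - 2))*(-5 - 1*6) = (-4 - 18*345*(-20 - 2))*(-5 - 6) = (-4 - 18*345*(-22))*(-11) = (-4 + 136620)*(-11) = 136616*(-11) = -1502776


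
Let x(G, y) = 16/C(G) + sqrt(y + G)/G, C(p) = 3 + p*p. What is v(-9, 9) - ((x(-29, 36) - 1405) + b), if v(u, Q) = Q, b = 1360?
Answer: 11390/211 + sqrt(7)/29 ≈ 54.072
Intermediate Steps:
C(p) = 3 + p**2
x(G, y) = 16/(3 + G**2) + sqrt(G + y)/G (x(G, y) = 16/(3 + G**2) + sqrt(y + G)/G = 16/(3 + G**2) + sqrt(G + y)/G)
v(-9, 9) - ((x(-29, 36) - 1405) + b) = 9 - (((16*(-29) + sqrt(-29 + 36)*(3 + (-29)**2))/((-29)*(3 + (-29)**2)) - 1405) + 1360) = 9 - ((-(-464 + sqrt(7)*(3 + 841))/(29*(3 + 841)) - 1405) + 1360) = 9 - ((-1/29*(-464 + sqrt(7)*844)/844 - 1405) + 1360) = 9 - ((-1/29*1/844*(-464 + 844*sqrt(7)) - 1405) + 1360) = 9 - (((4/211 - sqrt(7)/29) - 1405) + 1360) = 9 - ((-296451/211 - sqrt(7)/29) + 1360) = 9 - (-9491/211 - sqrt(7)/29) = 9 + (9491/211 + sqrt(7)/29) = 11390/211 + sqrt(7)/29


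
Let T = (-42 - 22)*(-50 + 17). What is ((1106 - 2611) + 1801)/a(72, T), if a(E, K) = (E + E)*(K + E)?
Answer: 37/39312 ≈ 0.00094119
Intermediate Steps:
T = 2112 (T = -64*(-33) = 2112)
a(E, K) = 2*E*(E + K) (a(E, K) = (2*E)*(E + K) = 2*E*(E + K))
((1106 - 2611) + 1801)/a(72, T) = ((1106 - 2611) + 1801)/((2*72*(72 + 2112))) = (-1505 + 1801)/((2*72*2184)) = 296/314496 = 296*(1/314496) = 37/39312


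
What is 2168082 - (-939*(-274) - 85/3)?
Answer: 5732473/3 ≈ 1.9108e+6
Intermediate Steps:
2168082 - (-939*(-274) - 85/3) = 2168082 - (257286 + (1/3)*(-85)) = 2168082 - (257286 - 85/3) = 2168082 - 1*771773/3 = 2168082 - 771773/3 = 5732473/3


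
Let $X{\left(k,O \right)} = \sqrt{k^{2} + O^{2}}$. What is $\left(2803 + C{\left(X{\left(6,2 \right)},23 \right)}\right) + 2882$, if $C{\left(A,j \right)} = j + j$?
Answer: $5731$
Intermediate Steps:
$X{\left(k,O \right)} = \sqrt{O^{2} + k^{2}}$
$C{\left(A,j \right)} = 2 j$
$\left(2803 + C{\left(X{\left(6,2 \right)},23 \right)}\right) + 2882 = \left(2803 + 2 \cdot 23\right) + 2882 = \left(2803 + 46\right) + 2882 = 2849 + 2882 = 5731$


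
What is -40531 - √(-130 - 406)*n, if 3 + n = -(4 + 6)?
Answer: -40531 + 26*I*√134 ≈ -40531.0 + 300.97*I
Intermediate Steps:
n = -13 (n = -3 - (4 + 6) = -3 - 1*10 = -3 - 10 = -13)
-40531 - √(-130 - 406)*n = -40531 - √(-130 - 406)*(-13) = -40531 - √(-536)*(-13) = -40531 - 2*I*√134*(-13) = -40531 - (-26)*I*√134 = -40531 + 26*I*√134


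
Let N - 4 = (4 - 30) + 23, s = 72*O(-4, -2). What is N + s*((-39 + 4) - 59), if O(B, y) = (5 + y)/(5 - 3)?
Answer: -10151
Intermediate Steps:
O(B, y) = 5/2 + y/2 (O(B, y) = (5 + y)/2 = (5 + y)*(½) = 5/2 + y/2)
s = 108 (s = 72*(5/2 + (½)*(-2)) = 72*(5/2 - 1) = 72*(3/2) = 108)
N = 1 (N = 4 + ((4 - 30) + 23) = 4 + (-26 + 23) = 4 - 3 = 1)
N + s*((-39 + 4) - 59) = 1 + 108*((-39 + 4) - 59) = 1 + 108*(-35 - 59) = 1 + 108*(-94) = 1 - 10152 = -10151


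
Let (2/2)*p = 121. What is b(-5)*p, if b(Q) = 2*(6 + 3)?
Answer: 2178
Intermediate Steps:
p = 121
b(Q) = 18 (b(Q) = 2*9 = 18)
b(-5)*p = 18*121 = 2178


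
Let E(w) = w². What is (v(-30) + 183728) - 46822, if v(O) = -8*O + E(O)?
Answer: 138046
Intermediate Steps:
v(O) = O² - 8*O (v(O) = -8*O + O² = O² - 8*O)
(v(-30) + 183728) - 46822 = (-30*(-8 - 30) + 183728) - 46822 = (-30*(-38) + 183728) - 46822 = (1140 + 183728) - 46822 = 184868 - 46822 = 138046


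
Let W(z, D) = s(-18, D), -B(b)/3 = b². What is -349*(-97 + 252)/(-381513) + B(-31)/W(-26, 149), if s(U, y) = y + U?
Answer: -1092815534/49978203 ≈ -21.866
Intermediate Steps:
B(b) = -3*b²
s(U, y) = U + y
W(z, D) = -18 + D
-349*(-97 + 252)/(-381513) + B(-31)/W(-26, 149) = -349*(-97 + 252)/(-381513) + (-3*(-31)²)/(-18 + 149) = -349*155*(-1/381513) - 3*961/131 = -54095*(-1/381513) - 2883*1/131 = 54095/381513 - 2883/131 = -1092815534/49978203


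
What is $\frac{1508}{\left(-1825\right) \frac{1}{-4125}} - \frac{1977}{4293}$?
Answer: $\frac{356013313}{104463} \approx 3408.0$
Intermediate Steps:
$\frac{1508}{\left(-1825\right) \frac{1}{-4125}} - \frac{1977}{4293} = \frac{1508}{\left(-1825\right) \left(- \frac{1}{4125}\right)} - \frac{659}{1431} = \frac{1508}{\frac{73}{165}} - \frac{659}{1431} = 1508 \cdot \frac{165}{73} - \frac{659}{1431} = \frac{248820}{73} - \frac{659}{1431} = \frac{356013313}{104463}$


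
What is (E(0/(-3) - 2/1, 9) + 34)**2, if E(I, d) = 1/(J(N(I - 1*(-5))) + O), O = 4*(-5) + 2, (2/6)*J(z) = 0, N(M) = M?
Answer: 373321/324 ≈ 1152.2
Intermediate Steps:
J(z) = 0 (J(z) = 3*0 = 0)
O = -18 (O = -20 + 2 = -18)
E(I, d) = -1/18 (E(I, d) = 1/(0 - 18) = 1/(-18) = -1/18)
(E(0/(-3) - 2/1, 9) + 34)**2 = (-1/18 + 34)**2 = (611/18)**2 = 373321/324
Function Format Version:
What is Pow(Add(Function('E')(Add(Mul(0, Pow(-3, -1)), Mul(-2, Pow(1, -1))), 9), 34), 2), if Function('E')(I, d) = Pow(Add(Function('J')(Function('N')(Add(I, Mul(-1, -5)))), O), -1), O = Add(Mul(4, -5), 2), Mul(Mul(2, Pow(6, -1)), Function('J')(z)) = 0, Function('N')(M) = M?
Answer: Rational(373321, 324) ≈ 1152.2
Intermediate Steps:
Function('J')(z) = 0 (Function('J')(z) = Mul(3, 0) = 0)
O = -18 (O = Add(-20, 2) = -18)
Function('E')(I, d) = Rational(-1, 18) (Function('E')(I, d) = Pow(Add(0, -18), -1) = Pow(-18, -1) = Rational(-1, 18))
Pow(Add(Function('E')(Add(Mul(0, Pow(-3, -1)), Mul(-2, Pow(1, -1))), 9), 34), 2) = Pow(Add(Rational(-1, 18), 34), 2) = Pow(Rational(611, 18), 2) = Rational(373321, 324)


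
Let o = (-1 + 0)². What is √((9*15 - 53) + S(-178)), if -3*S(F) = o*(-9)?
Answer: √85 ≈ 9.2195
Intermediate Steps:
o = 1 (o = (-1)² = 1)
S(F) = 3 (S(F) = -(-9)/3 = -⅓*(-9) = 3)
√((9*15 - 53) + S(-178)) = √((9*15 - 53) + 3) = √((135 - 53) + 3) = √(82 + 3) = √85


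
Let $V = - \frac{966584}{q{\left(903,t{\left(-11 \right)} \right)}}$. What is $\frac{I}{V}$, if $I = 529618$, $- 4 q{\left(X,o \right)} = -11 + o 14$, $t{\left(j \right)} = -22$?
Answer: $- \frac{84474071}{1933168} \approx -43.697$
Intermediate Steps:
$q{\left(X,o \right)} = \frac{11}{4} - \frac{7 o}{2}$ ($q{\left(X,o \right)} = - \frac{-11 + o 14}{4} = - \frac{-11 + 14 o}{4} = \frac{11}{4} - \frac{7 o}{2}$)
$V = - \frac{3866336}{319}$ ($V = - \frac{966584}{\frac{11}{4} - -77} = - \frac{966584}{\frac{11}{4} + 77} = - \frac{966584}{\frac{319}{4}} = \left(-966584\right) \frac{4}{319} = - \frac{3866336}{319} \approx -12120.0$)
$\frac{I}{V} = \frac{529618}{- \frac{3866336}{319}} = 529618 \left(- \frac{319}{3866336}\right) = - \frac{84474071}{1933168}$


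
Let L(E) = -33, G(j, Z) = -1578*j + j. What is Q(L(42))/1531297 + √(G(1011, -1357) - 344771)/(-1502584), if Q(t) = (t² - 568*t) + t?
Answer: 19800/1531297 - I*√1939118/1502584 ≈ 0.01293 - 0.00092675*I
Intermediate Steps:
G(j, Z) = -1577*j
Q(t) = t² - 567*t
Q(L(42))/1531297 + √(G(1011, -1357) - 344771)/(-1502584) = -33*(-567 - 33)/1531297 + √(-1577*1011 - 344771)/(-1502584) = -33*(-600)*(1/1531297) + √(-1594347 - 344771)*(-1/1502584) = 19800*(1/1531297) + √(-1939118)*(-1/1502584) = 19800/1531297 + (I*√1939118)*(-1/1502584) = 19800/1531297 - I*√1939118/1502584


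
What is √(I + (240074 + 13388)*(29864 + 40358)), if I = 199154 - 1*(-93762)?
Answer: 6*√494413930 ≈ 1.3341e+5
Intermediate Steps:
I = 292916 (I = 199154 + 93762 = 292916)
√(I + (240074 + 13388)*(29864 + 40358)) = √(292916 + (240074 + 13388)*(29864 + 40358)) = √(292916 + 253462*70222) = √(292916 + 17798608564) = √17798901480 = 6*√494413930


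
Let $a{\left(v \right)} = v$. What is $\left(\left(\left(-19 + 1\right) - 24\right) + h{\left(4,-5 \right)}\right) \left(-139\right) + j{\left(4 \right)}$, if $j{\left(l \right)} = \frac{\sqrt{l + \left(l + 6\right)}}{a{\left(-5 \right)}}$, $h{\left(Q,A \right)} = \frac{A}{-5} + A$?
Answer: $6394 - \frac{\sqrt{14}}{5} \approx 6393.3$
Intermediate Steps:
$h{\left(Q,A \right)} = \frac{4 A}{5}$ ($h{\left(Q,A \right)} = A \left(- \frac{1}{5}\right) + A = - \frac{A}{5} + A = \frac{4 A}{5}$)
$j{\left(l \right)} = - \frac{\sqrt{6 + 2 l}}{5}$ ($j{\left(l \right)} = \frac{\sqrt{l + \left(l + 6\right)}}{-5} = \sqrt{l + \left(6 + l\right)} \left(- \frac{1}{5}\right) = \sqrt{6 + 2 l} \left(- \frac{1}{5}\right) = - \frac{\sqrt{6 + 2 l}}{5}$)
$\left(\left(\left(-19 + 1\right) - 24\right) + h{\left(4,-5 \right)}\right) \left(-139\right) + j{\left(4 \right)} = \left(\left(\left(-19 + 1\right) - 24\right) + \frac{4}{5} \left(-5\right)\right) \left(-139\right) - \frac{\sqrt{6 + 2 \cdot 4}}{5} = \left(\left(-18 - 24\right) - 4\right) \left(-139\right) - \frac{\sqrt{6 + 8}}{5} = \left(-42 - 4\right) \left(-139\right) - \frac{\sqrt{14}}{5} = \left(-46\right) \left(-139\right) - \frac{\sqrt{14}}{5} = 6394 - \frac{\sqrt{14}}{5}$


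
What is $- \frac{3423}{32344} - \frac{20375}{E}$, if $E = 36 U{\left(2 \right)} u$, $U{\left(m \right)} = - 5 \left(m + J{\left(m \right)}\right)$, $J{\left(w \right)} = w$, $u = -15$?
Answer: $- \frac{3479887}{1746576} \approx -1.9924$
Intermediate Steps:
$U{\left(m \right)} = - 10 m$ ($U{\left(m \right)} = - 5 \left(m + m\right) = - 5 \cdot 2 m = - 10 m$)
$E = 10800$ ($E = 36 \left(\left(-10\right) 2\right) \left(-15\right) = 36 \left(-20\right) \left(-15\right) = \left(-720\right) \left(-15\right) = 10800$)
$- \frac{3423}{32344} - \frac{20375}{E} = - \frac{3423}{32344} - \frac{20375}{10800} = \left(-3423\right) \frac{1}{32344} - \frac{815}{432} = - \frac{3423}{32344} - \frac{815}{432} = - \frac{3479887}{1746576}$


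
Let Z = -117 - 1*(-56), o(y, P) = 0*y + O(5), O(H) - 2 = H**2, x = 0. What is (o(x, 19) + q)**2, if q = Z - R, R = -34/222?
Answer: 14115049/12321 ≈ 1145.6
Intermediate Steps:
O(H) = 2 + H**2
R = -17/111 (R = -34*1/222 = -17/111 ≈ -0.15315)
o(y, P) = 27 (o(y, P) = 0*y + (2 + 5**2) = 0 + (2 + 25) = 0 + 27 = 27)
Z = -61 (Z = -117 + 56 = -61)
q = -6754/111 (q = -61 - 1*(-17/111) = -61 + 17/111 = -6754/111 ≈ -60.847)
(o(x, 19) + q)**2 = (27 - 6754/111)**2 = (-3757/111)**2 = 14115049/12321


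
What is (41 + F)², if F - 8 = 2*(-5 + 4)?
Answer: 2209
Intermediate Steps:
F = 6 (F = 8 + 2*(-5 + 4) = 8 + 2*(-1) = 8 - 2 = 6)
(41 + F)² = (41 + 6)² = 47² = 2209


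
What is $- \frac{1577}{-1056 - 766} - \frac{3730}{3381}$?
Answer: $- \frac{1464223}{6160182} \approx -0.23769$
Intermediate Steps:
$- \frac{1577}{-1056 - 766} - \frac{3730}{3381} = - \frac{1577}{-1822} - \frac{3730}{3381} = \left(-1577\right) \left(- \frac{1}{1822}\right) - \frac{3730}{3381} = \frac{1577}{1822} - \frac{3730}{3381} = - \frac{1464223}{6160182}$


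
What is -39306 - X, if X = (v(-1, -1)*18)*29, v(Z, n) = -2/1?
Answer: -38262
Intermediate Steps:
v(Z, n) = -2 (v(Z, n) = -2*1 = -2)
X = -1044 (X = -2*18*29 = -36*29 = -1044)
-39306 - X = -39306 - 1*(-1044) = -39306 + 1044 = -38262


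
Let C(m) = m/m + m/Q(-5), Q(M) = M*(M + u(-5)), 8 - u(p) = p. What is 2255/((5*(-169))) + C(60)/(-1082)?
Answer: -975795/365716 ≈ -2.6682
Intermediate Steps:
u(p) = 8 - p
Q(M) = M*(13 + M) (Q(M) = M*(M + (8 - 1*(-5))) = M*(M + (8 + 5)) = M*(M + 13) = M*(13 + M))
C(m) = 1 - m/40 (C(m) = m/m + m/((-5*(13 - 5))) = 1 + m/((-5*8)) = 1 + m/(-40) = 1 + m*(-1/40) = 1 - m/40)
2255/((5*(-169))) + C(60)/(-1082) = 2255/((5*(-169))) + (1 - 1/40*60)/(-1082) = 2255/(-845) + (1 - 3/2)*(-1/1082) = 2255*(-1/845) - ½*(-1/1082) = -451/169 + 1/2164 = -975795/365716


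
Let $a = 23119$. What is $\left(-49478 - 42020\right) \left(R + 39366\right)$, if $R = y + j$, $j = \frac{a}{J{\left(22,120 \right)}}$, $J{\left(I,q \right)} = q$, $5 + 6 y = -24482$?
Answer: $- \frac{194767171951}{60} \approx -3.2461 \cdot 10^{9}$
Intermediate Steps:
$y = - \frac{24487}{6}$ ($y = - \frac{5}{6} + \frac{1}{6} \left(-24482\right) = - \frac{5}{6} - \frac{12241}{3} = - \frac{24487}{6} \approx -4081.2$)
$j = \frac{23119}{120} \approx 192.66$
$R = - \frac{466621}{120}$ ($R = - \frac{24487}{6} + \frac{23119}{120} = - \frac{466621}{120} \approx -3888.5$)
$\left(-49478 - 42020\right) \left(R + 39366\right) = \left(-49478 - 42020\right) \left(- \frac{466621}{120} + 39366\right) = \left(-91498\right) \frac{4257299}{120} = - \frac{194767171951}{60}$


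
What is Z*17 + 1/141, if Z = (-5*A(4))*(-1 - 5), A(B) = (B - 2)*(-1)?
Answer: -143819/141 ≈ -1020.0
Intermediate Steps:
A(B) = 2 - B (A(B) = (-2 + B)*(-1) = 2 - B)
Z = -60 (Z = (-5*(2 - 1*4))*(-1 - 5) = -5*(2 - 4)*(-6) = -5*(-2)*(-6) = 10*(-6) = -60)
Z*17 + 1/141 = -60*17 + 1/141 = -1020 + 1/141 = -143819/141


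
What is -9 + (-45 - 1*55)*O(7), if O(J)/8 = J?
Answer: -5609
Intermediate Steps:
O(J) = 8*J
-9 + (-45 - 1*55)*O(7) = -9 + (-45 - 1*55)*(8*7) = -9 + (-45 - 55)*56 = -9 - 100*56 = -9 - 5600 = -5609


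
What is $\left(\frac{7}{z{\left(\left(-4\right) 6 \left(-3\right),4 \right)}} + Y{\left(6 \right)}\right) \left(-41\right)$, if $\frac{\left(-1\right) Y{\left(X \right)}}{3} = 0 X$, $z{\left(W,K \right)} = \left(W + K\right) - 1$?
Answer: $- \frac{287}{75} \approx -3.8267$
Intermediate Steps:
$z{\left(W,K \right)} = -1 + K + W$ ($z{\left(W,K \right)} = \left(K + W\right) - 1 = -1 + K + W$)
$Y{\left(X \right)} = 0$ ($Y{\left(X \right)} = - 3 \cdot 0 X = \left(-3\right) 0 = 0$)
$\left(\frac{7}{z{\left(\left(-4\right) 6 \left(-3\right),4 \right)}} + Y{\left(6 \right)}\right) \left(-41\right) = \left(\frac{7}{-1 + 4 + \left(-4\right) 6 \left(-3\right)} + 0\right) \left(-41\right) = \left(\frac{7}{-1 + 4 - -72} + 0\right) \left(-41\right) = \left(\frac{7}{-1 + 4 + 72} + 0\right) \left(-41\right) = \left(\frac{7}{75} + 0\right) \left(-41\right) = \frac{7}{75} \left(-41\right) = - \frac{287}{75}$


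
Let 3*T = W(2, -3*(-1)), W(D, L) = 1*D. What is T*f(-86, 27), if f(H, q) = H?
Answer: -172/3 ≈ -57.333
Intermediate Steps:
W(D, L) = D
T = ⅔ (T = (⅓)*2 = ⅔ ≈ 0.66667)
T*f(-86, 27) = (⅔)*(-86) = -172/3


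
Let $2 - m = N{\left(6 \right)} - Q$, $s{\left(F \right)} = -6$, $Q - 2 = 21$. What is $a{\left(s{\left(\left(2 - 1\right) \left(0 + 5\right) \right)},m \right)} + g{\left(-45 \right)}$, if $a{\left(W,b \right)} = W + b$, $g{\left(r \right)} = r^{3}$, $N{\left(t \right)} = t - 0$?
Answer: $-91112$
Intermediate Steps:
$Q = 23$ ($Q = 2 + 21 = 23$)
$N{\left(t \right)} = t$ ($N{\left(t \right)} = t + 0 = t$)
$m = 19$ ($m = 2 - \left(6 - 23\right) = 2 - -17 = 2 + 17 = 19$)
$a{\left(s{\left(\left(2 - 1\right) \left(0 + 5\right) \right)},m \right)} + g{\left(-45 \right)} = \left(-6 + 19\right) + \left(-45\right)^{3} = 13 - 91125 = -91112$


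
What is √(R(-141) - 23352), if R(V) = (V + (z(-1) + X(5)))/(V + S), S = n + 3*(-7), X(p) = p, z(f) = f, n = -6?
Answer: I*√164765958/84 ≈ 152.81*I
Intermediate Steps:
S = -27 (S = -6 + 3*(-7) = -6 - 21 = -27)
R(V) = (4 + V)/(-27 + V) (R(V) = (V + (-1 + 5))/(V - 27) = (V + 4)/(-27 + V) = (4 + V)/(-27 + V))
√(R(-141) - 23352) = √((4 - 141)/(-27 - 141) - 23352) = √(-137/(-168) - 23352) = √(-1/168*(-137) - 23352) = √(137/168 - 23352) = √(-3922999/168) = I*√164765958/84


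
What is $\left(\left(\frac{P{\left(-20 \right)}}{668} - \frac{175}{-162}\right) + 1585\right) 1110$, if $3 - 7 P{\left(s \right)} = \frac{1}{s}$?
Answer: $\frac{444545866217}{252504} \approx 1.7606 \cdot 10^{6}$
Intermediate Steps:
$P{\left(s \right)} = \frac{3}{7} - \frac{1}{7 s}$
$\left(\left(\frac{P{\left(-20 \right)}}{668} - \frac{175}{-162}\right) + 1585\right) 1110 = \left(\left(\frac{\frac{1}{7} \frac{1}{-20} \left(-1 + 3 \left(-20\right)\right)}{668} - \frac{175}{-162}\right) + 1585\right) 1110 = \left(\left(\frac{1}{7} \left(- \frac{1}{20}\right) \left(-1 - 60\right) \frac{1}{668} - - \frac{175}{162}\right) + 1585\right) 1110 = \left(\left(\frac{1}{7} \left(- \frac{1}{20}\right) \left(-61\right) \frac{1}{668} + \frac{175}{162}\right) + 1585\right) 1110 = \left(\left(\frac{61}{140} \cdot \frac{1}{668} + \frac{175}{162}\right) + 1585\right) 1110 = \left(\left(\frac{61}{93520} + \frac{175}{162}\right) + 1585\right) 1110 = \left(\frac{8187941}{7575120} + 1585\right) 1110 = \frac{12014753141}{7575120} \cdot 1110 = \frac{444545866217}{252504}$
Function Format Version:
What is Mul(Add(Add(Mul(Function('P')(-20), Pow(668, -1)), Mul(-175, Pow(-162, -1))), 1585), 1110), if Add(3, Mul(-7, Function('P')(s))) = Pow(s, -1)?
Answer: Rational(444545866217, 252504) ≈ 1.7606e+6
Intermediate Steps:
Function('P')(s) = Add(Rational(3, 7), Mul(Rational(-1, 7), Pow(s, -1)))
Mul(Add(Add(Mul(Function('P')(-20), Pow(668, -1)), Mul(-175, Pow(-162, -1))), 1585), 1110) = Mul(Add(Add(Mul(Mul(Rational(1, 7), Pow(-20, -1), Add(-1, Mul(3, -20))), Pow(668, -1)), Mul(-175, Pow(-162, -1))), 1585), 1110) = Mul(Add(Add(Mul(Mul(Rational(1, 7), Rational(-1, 20), Add(-1, -60)), Rational(1, 668)), Mul(-175, Rational(-1, 162))), 1585), 1110) = Mul(Add(Add(Mul(Mul(Rational(1, 7), Rational(-1, 20), -61), Rational(1, 668)), Rational(175, 162)), 1585), 1110) = Mul(Add(Add(Mul(Rational(61, 140), Rational(1, 668)), Rational(175, 162)), 1585), 1110) = Mul(Add(Add(Rational(61, 93520), Rational(175, 162)), 1585), 1110) = Mul(Add(Rational(8187941, 7575120), 1585), 1110) = Mul(Rational(12014753141, 7575120), 1110) = Rational(444545866217, 252504)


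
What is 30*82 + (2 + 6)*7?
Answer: 2516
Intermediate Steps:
30*82 + (2 + 6)*7 = 2460 + 8*7 = 2460 + 56 = 2516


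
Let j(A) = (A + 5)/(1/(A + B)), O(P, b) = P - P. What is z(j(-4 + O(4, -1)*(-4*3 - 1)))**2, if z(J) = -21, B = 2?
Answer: 441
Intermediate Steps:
O(P, b) = 0
j(A) = (2 + A)*(5 + A) (j(A) = (A + 5)/(1/(A + 2)) = (5 + A)/(1/(2 + A)) = (5 + A)*(2 + A) = (2 + A)*(5 + A))
z(j(-4 + O(4, -1)*(-4*3 - 1)))**2 = (-21)**2 = 441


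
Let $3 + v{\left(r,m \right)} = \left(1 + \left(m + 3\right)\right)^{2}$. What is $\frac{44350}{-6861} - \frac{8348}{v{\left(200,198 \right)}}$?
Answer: $- \frac{1866799978}{279935661} \approx -6.6687$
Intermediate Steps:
$v{\left(r,m \right)} = -3 + \left(4 + m\right)^{2}$ ($v{\left(r,m \right)} = -3 + \left(1 + \left(m + 3\right)\right)^{2} = -3 + \left(1 + \left(3 + m\right)\right)^{2} = -3 + \left(4 + m\right)^{2}$)
$\frac{44350}{-6861} - \frac{8348}{v{\left(200,198 \right)}} = \frac{44350}{-6861} - \frac{8348}{-3 + \left(4 + 198\right)^{2}} = 44350 \left(- \frac{1}{6861}\right) - \frac{8348}{-3 + 202^{2}} = - \frac{44350}{6861} - \frac{8348}{-3 + 40804} = - \frac{44350}{6861} - \frac{8348}{40801} = - \frac{1866799978}{279935661}$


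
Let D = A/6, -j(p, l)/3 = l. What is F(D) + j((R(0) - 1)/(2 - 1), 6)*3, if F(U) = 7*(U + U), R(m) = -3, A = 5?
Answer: -127/3 ≈ -42.333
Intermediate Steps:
j(p, l) = -3*l
D = 5/6 ≈ 0.83333
F(U) = 14*U (F(U) = 7*(2*U) = 14*U)
F(D) + j((R(0) - 1)/(2 - 1), 6)*3 = 14*(5/6) - 3*6*3 = 35/3 - 18*3 = 35/3 - 54 = -127/3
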